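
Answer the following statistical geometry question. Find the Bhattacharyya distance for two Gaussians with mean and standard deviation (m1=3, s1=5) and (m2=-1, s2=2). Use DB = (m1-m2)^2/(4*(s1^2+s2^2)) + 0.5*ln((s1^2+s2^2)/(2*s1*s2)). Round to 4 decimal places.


Bhattacharyya distance between two Gaussians:
DB = (m1-m2)^2/(4*(s1^2+s2^2)) + (1/2)*ln((s1^2+s2^2)/(2*s1*s2)).
(m1-m2)^2 = (4)^2 = 16.
s1^2+s2^2 = 25 + 4 = 29.
term1 = 16/116 = 0.137931.
term2 = 0.5*ln(29/20.0) = 0.185782.
DB = 0.137931 + 0.185782 = 0.3237

0.3237


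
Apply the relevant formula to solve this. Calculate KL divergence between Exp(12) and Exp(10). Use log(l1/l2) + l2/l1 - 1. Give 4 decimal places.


KL divergence for exponential family:
KL = log(l1/l2) + l2/l1 - 1.
log(12/10) = 0.182322.
10/12 = 0.833333.
KL = 0.182322 + 0.833333 - 1 = 0.0157

0.0157


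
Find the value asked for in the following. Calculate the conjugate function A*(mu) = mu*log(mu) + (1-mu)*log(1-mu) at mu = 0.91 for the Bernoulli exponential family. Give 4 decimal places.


Legendre transform for Bernoulli:
A*(mu) = mu*log(mu) + (1-mu)*log(1-mu).
mu = 0.91, 1-mu = 0.09.
mu*log(mu) = 0.91*log(0.91) = -0.085823.
(1-mu)*log(1-mu) = 0.09*log(0.09) = -0.216715.
A* = -0.085823 + -0.216715 = -0.3025

-0.3025


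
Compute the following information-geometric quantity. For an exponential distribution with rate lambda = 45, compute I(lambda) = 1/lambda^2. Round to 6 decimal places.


Fisher information for exponential: I(lambda) = 1/lambda^2.
lambda = 45, lambda^2 = 2025.
I = 1/2025 = 0.000494

0.000494


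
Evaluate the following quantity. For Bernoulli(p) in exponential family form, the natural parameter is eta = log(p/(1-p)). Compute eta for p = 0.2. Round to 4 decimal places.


Natural parameter for Bernoulli: eta = log(p/(1-p)).
p = 0.2, 1-p = 0.8.
p/(1-p) = 0.25.
eta = log(0.25) = -1.3863

-1.3863


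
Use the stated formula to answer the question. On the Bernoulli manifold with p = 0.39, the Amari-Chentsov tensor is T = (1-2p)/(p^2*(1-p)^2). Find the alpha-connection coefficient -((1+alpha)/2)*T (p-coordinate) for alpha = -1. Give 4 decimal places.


Skewness (Amari-Chentsov) tensor: T = (1-2p)/(p^2*(1-p)^2).
p = 0.39, 1-2p = 0.22, p^2 = 0.1521, (1-p)^2 = 0.3721.
T = 0.22/(0.1521 * 0.3721) = 3.887172.
In the p-coordinate, Gamma^(alpha) = Gamma^(0) - (alpha/2)*T with Gamma^(0) = (1/2)*g'(p) = -T/2,
so Gamma^(alpha) = -((1+alpha)/2)*T.
alpha = -1, -(1+alpha)/2 = 0.0.
Gamma = 0.0 * 3.887172 = 0.0000

0.0000


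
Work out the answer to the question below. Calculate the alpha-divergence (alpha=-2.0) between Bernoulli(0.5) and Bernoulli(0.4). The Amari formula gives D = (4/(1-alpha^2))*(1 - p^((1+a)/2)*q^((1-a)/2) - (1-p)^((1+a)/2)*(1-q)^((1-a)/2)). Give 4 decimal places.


Amari alpha-divergence:
D = (4/(1-alpha^2))*(1 - p^((1+a)/2)*q^((1-a)/2) - (1-p)^((1+a)/2)*(1-q)^((1-a)/2)).
alpha = -2.0, p = 0.5, q = 0.4.
e1 = (1+alpha)/2 = -0.5, e2 = (1-alpha)/2 = 1.5.
t1 = p^e1 * q^e2 = 0.5^-0.5 * 0.4^1.5 = 0.357771.
t2 = (1-p)^e1 * (1-q)^e2 = 0.5^-0.5 * 0.6^1.5 = 0.657267.
4/(1-alpha^2) = -1.333333.
D = -1.333333*(1 - 0.357771 - 0.657267) = 0.0201

0.0201


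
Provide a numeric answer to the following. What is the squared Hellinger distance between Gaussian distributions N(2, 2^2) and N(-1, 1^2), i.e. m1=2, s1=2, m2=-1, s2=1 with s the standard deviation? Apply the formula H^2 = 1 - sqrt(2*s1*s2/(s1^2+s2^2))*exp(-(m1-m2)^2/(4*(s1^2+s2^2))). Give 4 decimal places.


Squared Hellinger distance for Gaussians:
H^2 = 1 - sqrt(2*s1*s2/(s1^2+s2^2)) * exp(-(m1-m2)^2/(4*(s1^2+s2^2))).
s1^2 = 4, s2^2 = 1, s1^2+s2^2 = 5.
sqrt(2*2*1/(5)) = 0.894427.
(m1-m2)^2 = (3)^2 = 9.
exp(-9/(4*5)) = exp(-0.45) = 0.637628.
H^2 = 1 - 0.894427*0.637628 = 0.4297

0.4297


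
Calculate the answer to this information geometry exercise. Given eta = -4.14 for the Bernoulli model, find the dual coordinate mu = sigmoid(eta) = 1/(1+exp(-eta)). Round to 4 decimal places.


Dual coordinate (expectation parameter) for Bernoulli:
mu = 1/(1+exp(-eta)).
eta = -4.14.
exp(-eta) = exp(4.14) = 62.802821.
mu = 1/(1+62.802821) = 0.0157

0.0157


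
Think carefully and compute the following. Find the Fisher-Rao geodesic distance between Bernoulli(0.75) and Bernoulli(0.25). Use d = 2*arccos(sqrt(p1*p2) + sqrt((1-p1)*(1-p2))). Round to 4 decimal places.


Geodesic distance on Bernoulli manifold:
d(p1,p2) = 2*arccos(sqrt(p1*p2) + sqrt((1-p1)*(1-p2))).
sqrt(p1*p2) = sqrt(0.75*0.25) = 0.433013.
sqrt((1-p1)*(1-p2)) = sqrt(0.25*0.75) = 0.433013.
arg = 0.433013 + 0.433013 = 0.866025.
d = 2*arccos(0.866025) = 1.0472

1.0472


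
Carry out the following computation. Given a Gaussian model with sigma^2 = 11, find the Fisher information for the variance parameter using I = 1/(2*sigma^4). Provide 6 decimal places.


Fisher information for variance: I(sigma^2) = 1/(2*sigma^4).
sigma^2 = 11, so sigma^4 = 121.
I = 1/(2*121) = 1/242 = 0.004132

0.004132


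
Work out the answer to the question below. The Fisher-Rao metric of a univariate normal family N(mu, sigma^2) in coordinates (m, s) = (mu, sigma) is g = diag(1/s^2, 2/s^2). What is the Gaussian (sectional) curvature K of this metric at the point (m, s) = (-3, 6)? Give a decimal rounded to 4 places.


The metric has the form g = (A dm^2 + B ds^2)/s^2 with A = 1, B = 2.
Substitute u = sqrt(A/B)*m: g = B*(du^2 + ds^2)/s^2, i.e. B times the
Poincare upper half-plane metric, which has constant Gaussian curvature -1.
Scaling a 2D metric by a constant c divides the Gaussian curvature by c,
so K = -1/B = -1/(2) = -0.5000 everywhere (the point (m, s) = (-3, 6) is irrelevant:
the curvature is constant).
The requested Gaussian curvature is K = -0.5000.

-0.5000


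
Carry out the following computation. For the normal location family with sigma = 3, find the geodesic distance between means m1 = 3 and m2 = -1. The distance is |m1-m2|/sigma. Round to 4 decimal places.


On the fixed-variance normal subfamily, geodesic distance = |m1-m2|/sigma.
|3 - -1| = 4.
sigma = 3.
d = 4/3 = 1.3333

1.3333


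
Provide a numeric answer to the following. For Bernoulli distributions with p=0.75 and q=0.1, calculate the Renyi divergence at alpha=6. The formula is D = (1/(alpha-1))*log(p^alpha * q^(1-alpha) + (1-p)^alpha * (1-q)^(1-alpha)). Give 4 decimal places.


Renyi divergence of order alpha between Bernoulli distributions:
D = (1/(alpha-1))*log(p^alpha * q^(1-alpha) + (1-p)^alpha * (1-q)^(1-alpha)).
alpha = 6, p = 0.75, q = 0.1.
p^alpha * q^(1-alpha) = 0.75^6 * 0.1^-5 = 17797.851562.
(1-p)^alpha * (1-q)^(1-alpha) = 0.25^6 * 0.9^-5 = 0.000413.
sum = 17797.851562 + 0.000413 = 17797.851976.
D = (1/5)*log(17797.851976) = 1.9574

1.9574


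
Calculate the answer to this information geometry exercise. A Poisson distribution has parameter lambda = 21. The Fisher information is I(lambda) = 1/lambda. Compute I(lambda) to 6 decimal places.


Fisher information for Poisson: I(lambda) = 1/lambda.
lambda = 21.
I(lambda) = 1/21 = 0.047619

0.047619


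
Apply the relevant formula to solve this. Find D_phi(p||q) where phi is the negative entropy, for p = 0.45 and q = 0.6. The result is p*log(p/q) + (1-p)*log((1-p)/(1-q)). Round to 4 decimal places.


Bregman divergence with negative entropy generator:
D = p*log(p/q) + (1-p)*log((1-p)/(1-q)).
p = 0.45, q = 0.6.
p*log(p/q) = 0.45*log(0.45/0.6) = -0.129457.
(1-p)*log((1-p)/(1-q)) = 0.55*log(0.55/0.4) = 0.17515.
D = -0.129457 + 0.17515 = 0.0457

0.0457


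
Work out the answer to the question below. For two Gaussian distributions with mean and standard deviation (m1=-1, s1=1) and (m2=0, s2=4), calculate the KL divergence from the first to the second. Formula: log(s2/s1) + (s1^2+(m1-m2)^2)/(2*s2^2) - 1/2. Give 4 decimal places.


KL divergence between normal distributions:
KL = log(s2/s1) + (s1^2 + (m1-m2)^2)/(2*s2^2) - 1/2.
log(4/1) = 1.386294.
(1^2 + (-1-0)^2)/(2*4^2) = (1 + 1)/32 = 0.0625.
KL = 1.386294 + 0.0625 - 0.5 = 0.9488

0.9488


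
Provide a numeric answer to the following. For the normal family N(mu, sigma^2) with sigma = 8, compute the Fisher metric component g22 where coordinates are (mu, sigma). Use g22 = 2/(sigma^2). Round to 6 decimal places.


For the 2-parameter normal family, the Fisher metric has:
  g11 = 1/sigma^2, g22 = 2/sigma^2.
sigma = 8, sigma^2 = 64.
g22 = 0.031250

0.031250


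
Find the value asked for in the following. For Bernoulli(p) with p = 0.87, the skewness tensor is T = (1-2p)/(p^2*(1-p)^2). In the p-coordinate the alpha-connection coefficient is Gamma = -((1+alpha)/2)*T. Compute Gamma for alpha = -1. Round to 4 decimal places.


Skewness (Amari-Chentsov) tensor: T = (1-2p)/(p^2*(1-p)^2).
p = 0.87, 1-2p = -0.74, p^2 = 0.7569, (1-p)^2 = 0.0169.
T = -0.74/(0.7569 * 0.0169) = -57.850419.
In the p-coordinate, Gamma^(alpha) = Gamma^(0) - (alpha/2)*T with Gamma^(0) = (1/2)*g'(p) = -T/2,
so Gamma^(alpha) = -((1+alpha)/2)*T.
alpha = -1, -(1+alpha)/2 = 0.0.
Gamma = 0.0 * -57.850419 = 0.0000

0.0000


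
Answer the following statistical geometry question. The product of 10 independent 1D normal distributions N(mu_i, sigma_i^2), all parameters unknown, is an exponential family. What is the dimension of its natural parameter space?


Exponential family dimension calculation:
Each univariate normal has two natural parameters (mu/sigma^2 and -1/(2 sigma^2)).
With 10 independent components, dim = 2 * 10 = 20.

20


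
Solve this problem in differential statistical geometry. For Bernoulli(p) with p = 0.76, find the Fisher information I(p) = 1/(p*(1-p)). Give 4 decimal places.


For Bernoulli(p), Fisher information is I(p) = 1/(p*(1-p)).
p = 0.76, 1-p = 0.24.
p*(1-p) = 0.1824.
I(p) = 1/0.1824 = 5.4825

5.4825


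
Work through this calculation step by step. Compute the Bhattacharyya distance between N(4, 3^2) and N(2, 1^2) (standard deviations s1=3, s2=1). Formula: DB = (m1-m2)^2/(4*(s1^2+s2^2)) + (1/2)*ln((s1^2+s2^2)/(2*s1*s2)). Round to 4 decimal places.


Bhattacharyya distance between two Gaussians:
DB = (m1-m2)^2/(4*(s1^2+s2^2)) + (1/2)*ln((s1^2+s2^2)/(2*s1*s2)).
(m1-m2)^2 = (2)^2 = 4.
s1^2+s2^2 = 9 + 1 = 10.
term1 = 4/40 = 0.1.
term2 = 0.5*ln(10/6.0) = 0.255413.
DB = 0.1 + 0.255413 = 0.3554

0.3554


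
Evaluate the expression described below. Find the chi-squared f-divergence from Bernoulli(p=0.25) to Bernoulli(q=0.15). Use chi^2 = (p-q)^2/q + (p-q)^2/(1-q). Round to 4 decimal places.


Chi-squared divergence between Bernoulli distributions:
chi^2 = (p-q)^2/q + (p-q)^2/(1-q).
p = 0.25, q = 0.15, p-q = 0.1.
(p-q)^2 = 0.01.
term1 = 0.01/0.15 = 0.066667.
term2 = 0.01/0.85 = 0.011765.
chi^2 = 0.066667 + 0.011765 = 0.0784

0.0784


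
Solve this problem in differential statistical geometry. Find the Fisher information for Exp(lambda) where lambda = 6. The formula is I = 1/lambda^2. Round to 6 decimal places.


Fisher information for exponential: I(lambda) = 1/lambda^2.
lambda = 6, lambda^2 = 36.
I = 1/36 = 0.027778

0.027778


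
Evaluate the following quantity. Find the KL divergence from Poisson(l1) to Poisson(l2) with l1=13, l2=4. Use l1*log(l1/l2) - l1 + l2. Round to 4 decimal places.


KL divergence for Poisson:
KL = l1*log(l1/l2) - l1 + l2.
l1 = 13, l2 = 4.
log(13/4) = 1.178655.
l1*log(l1/l2) = 13 * 1.178655 = 15.322515.
KL = 15.322515 - 13 + 4 = 6.3225

6.3225


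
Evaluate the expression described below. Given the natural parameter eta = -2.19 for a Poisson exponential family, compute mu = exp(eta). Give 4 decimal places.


Expectation parameter for Poisson exponential family:
mu = exp(eta).
eta = -2.19.
mu = exp(-2.19) = 0.1119

0.1119


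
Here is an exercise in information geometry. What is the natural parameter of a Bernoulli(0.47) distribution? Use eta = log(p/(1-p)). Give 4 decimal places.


Natural parameter for Bernoulli: eta = log(p/(1-p)).
p = 0.47, 1-p = 0.53.
p/(1-p) = 0.886792.
eta = log(0.886792) = -0.1201

-0.1201


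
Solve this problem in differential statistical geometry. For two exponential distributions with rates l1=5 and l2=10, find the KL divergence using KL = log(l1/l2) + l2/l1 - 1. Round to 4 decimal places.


KL divergence for exponential family:
KL = log(l1/l2) + l2/l1 - 1.
log(5/10) = -0.693147.
10/5 = 2.0.
KL = -0.693147 + 2.0 - 1 = 0.3069

0.3069


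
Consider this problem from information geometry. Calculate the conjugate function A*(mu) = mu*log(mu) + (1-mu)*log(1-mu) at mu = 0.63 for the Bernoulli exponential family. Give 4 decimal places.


Legendre transform for Bernoulli:
A*(mu) = mu*log(mu) + (1-mu)*log(1-mu).
mu = 0.63, 1-mu = 0.37.
mu*log(mu) = 0.63*log(0.63) = -0.291082.
(1-mu)*log(1-mu) = 0.37*log(0.37) = -0.367873.
A* = -0.291082 + -0.367873 = -0.6590

-0.6590


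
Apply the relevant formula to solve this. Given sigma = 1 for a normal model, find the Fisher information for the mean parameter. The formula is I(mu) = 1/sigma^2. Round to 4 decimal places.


The Fisher information for the mean of a normal distribution is I(mu) = 1/sigma^2.
sigma = 1, so sigma^2 = 1.
I(mu) = 1/1 = 1.0000

1.0000


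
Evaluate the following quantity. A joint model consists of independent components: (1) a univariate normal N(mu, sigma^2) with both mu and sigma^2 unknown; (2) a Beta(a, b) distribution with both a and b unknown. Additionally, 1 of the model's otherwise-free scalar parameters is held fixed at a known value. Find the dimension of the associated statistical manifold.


The dimension of a statistical manifold equals the number of free
(independent) real parameters of the model. For a product of independent
blocks the parameter counts add.
- normal (mu, sigma^2): 2.
- Beta (a, b): 2.
Total = 2 + 2 = 4.
1 parameter(s) fixed at known values: 4 - 1 = 3.
Dimension = 3

3


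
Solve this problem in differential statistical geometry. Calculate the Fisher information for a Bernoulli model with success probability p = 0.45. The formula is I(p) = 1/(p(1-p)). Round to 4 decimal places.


For Bernoulli(p), Fisher information is I(p) = 1/(p*(1-p)).
p = 0.45, 1-p = 0.55.
p*(1-p) = 0.2475.
I(p) = 1/0.2475 = 4.0404

4.0404


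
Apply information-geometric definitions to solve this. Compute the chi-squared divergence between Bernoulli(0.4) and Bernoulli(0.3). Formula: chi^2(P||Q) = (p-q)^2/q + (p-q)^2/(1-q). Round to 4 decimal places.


Chi-squared divergence between Bernoulli distributions:
chi^2 = (p-q)^2/q + (p-q)^2/(1-q).
p = 0.4, q = 0.3, p-q = 0.1.
(p-q)^2 = 0.01.
term1 = 0.01/0.3 = 0.033333.
term2 = 0.01/0.7 = 0.014286.
chi^2 = 0.033333 + 0.014286 = 0.0476

0.0476


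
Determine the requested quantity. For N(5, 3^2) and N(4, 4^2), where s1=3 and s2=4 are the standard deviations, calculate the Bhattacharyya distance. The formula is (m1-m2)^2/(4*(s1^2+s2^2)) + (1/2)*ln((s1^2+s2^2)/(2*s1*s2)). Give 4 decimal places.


Bhattacharyya distance between two Gaussians:
DB = (m1-m2)^2/(4*(s1^2+s2^2)) + (1/2)*ln((s1^2+s2^2)/(2*s1*s2)).
(m1-m2)^2 = (1)^2 = 1.
s1^2+s2^2 = 9 + 16 = 25.
term1 = 1/100 = 0.01.
term2 = 0.5*ln(25/24.0) = 0.020411.
DB = 0.01 + 0.020411 = 0.0304

0.0304


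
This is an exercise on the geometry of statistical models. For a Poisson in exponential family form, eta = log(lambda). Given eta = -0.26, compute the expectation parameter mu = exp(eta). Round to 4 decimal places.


Expectation parameter for Poisson exponential family:
mu = exp(eta).
eta = -0.26.
mu = exp(-0.26) = 0.7711

0.7711


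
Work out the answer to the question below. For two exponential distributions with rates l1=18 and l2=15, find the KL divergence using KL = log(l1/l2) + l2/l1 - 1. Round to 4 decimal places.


KL divergence for exponential family:
KL = log(l1/l2) + l2/l1 - 1.
log(18/15) = 0.182322.
15/18 = 0.833333.
KL = 0.182322 + 0.833333 - 1 = 0.0157

0.0157


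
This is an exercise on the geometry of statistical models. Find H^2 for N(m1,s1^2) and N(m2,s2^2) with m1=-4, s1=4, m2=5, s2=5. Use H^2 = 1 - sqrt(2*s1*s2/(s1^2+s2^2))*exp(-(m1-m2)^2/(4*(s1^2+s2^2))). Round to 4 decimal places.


Squared Hellinger distance for Gaussians:
H^2 = 1 - sqrt(2*s1*s2/(s1^2+s2^2)) * exp(-(m1-m2)^2/(4*(s1^2+s2^2))).
s1^2 = 16, s2^2 = 25, s1^2+s2^2 = 41.
sqrt(2*4*5/(41)) = 0.98773.
(m1-m2)^2 = (-9)^2 = 81.
exp(-81/(4*41)) = exp(-0.493902) = 0.61024.
H^2 = 1 - 0.98773*0.61024 = 0.3972

0.3972


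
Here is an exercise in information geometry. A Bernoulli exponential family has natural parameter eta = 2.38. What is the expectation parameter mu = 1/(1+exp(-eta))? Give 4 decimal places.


Dual coordinate (expectation parameter) for Bernoulli:
mu = 1/(1+exp(-eta)).
eta = 2.38.
exp(-eta) = exp(-2.38) = 0.092551.
mu = 1/(1+0.092551) = 0.9153

0.9153


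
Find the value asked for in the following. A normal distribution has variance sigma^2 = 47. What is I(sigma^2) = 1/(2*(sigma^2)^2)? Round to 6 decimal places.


Fisher information for variance: I(sigma^2) = 1/(2*sigma^4).
sigma^2 = 47, so sigma^4 = 2209.
I = 1/(2*2209) = 1/4418 = 0.000226

0.000226


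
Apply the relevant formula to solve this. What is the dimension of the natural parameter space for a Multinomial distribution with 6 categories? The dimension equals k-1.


Exponential family dimension calculation:
For Multinomial with k=6 categories, dim = k-1 = 5.

5


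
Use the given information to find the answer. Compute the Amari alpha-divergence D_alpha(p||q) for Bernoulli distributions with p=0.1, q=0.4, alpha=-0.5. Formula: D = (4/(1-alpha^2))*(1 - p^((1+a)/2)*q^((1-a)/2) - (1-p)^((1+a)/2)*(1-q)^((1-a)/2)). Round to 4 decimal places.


Amari alpha-divergence:
D = (4/(1-alpha^2))*(1 - p^((1+a)/2)*q^((1-a)/2) - (1-p)^((1+a)/2)*(1-q)^((1-a)/2)).
alpha = -0.5, p = 0.1, q = 0.4.
e1 = (1+alpha)/2 = 0.25, e2 = (1-alpha)/2 = 0.75.
t1 = p^e1 * q^e2 = 0.1^0.25 * 0.4^0.75 = 0.282843.
t2 = (1-p)^e1 * (1-q)^e2 = 0.9^0.25 * 0.6^0.75 = 0.664009.
4/(1-alpha^2) = 5.333333.
D = 5.333333*(1 - 0.282843 - 0.664009) = 0.2835

0.2835


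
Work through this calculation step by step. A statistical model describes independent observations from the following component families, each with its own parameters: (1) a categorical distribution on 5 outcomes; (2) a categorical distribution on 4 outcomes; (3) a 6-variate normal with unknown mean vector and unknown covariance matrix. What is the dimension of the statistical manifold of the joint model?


The dimension of a statistical manifold equals the number of free
(independent) real parameters of the model. For a product of independent
blocks the parameter counts add.
- categorical on 5 outcomes (probabilities sum to 1): 5-1 = 4.
- categorical on 4 outcomes (probabilities sum to 1): 4-1 = 3.
- 6-variate normal: 6 (mean) + 6*7/2 = 21 (symmetric covariance) = 27.
Total = 4 + 3 + 27 = 34.
Dimension = 34

34


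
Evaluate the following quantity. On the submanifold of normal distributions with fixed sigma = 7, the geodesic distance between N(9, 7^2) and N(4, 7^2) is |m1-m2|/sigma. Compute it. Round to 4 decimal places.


On the fixed-variance normal subfamily, geodesic distance = |m1-m2|/sigma.
|9 - 4| = 5.
sigma = 7.
d = 5/7 = 0.7143

0.7143


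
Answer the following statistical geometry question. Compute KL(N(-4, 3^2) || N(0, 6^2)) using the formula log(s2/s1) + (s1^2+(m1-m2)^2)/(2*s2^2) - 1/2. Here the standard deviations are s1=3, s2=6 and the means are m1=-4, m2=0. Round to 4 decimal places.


KL divergence between normal distributions:
KL = log(s2/s1) + (s1^2 + (m1-m2)^2)/(2*s2^2) - 1/2.
log(6/3) = 0.693147.
(3^2 + (-4-0)^2)/(2*6^2) = (9 + 16)/72 = 0.347222.
KL = 0.693147 + 0.347222 - 0.5 = 0.5404

0.5404


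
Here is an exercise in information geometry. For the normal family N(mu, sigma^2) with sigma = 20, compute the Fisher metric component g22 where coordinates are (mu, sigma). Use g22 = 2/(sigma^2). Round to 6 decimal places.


For the 2-parameter normal family, the Fisher metric has:
  g11 = 1/sigma^2, g22 = 2/sigma^2.
sigma = 20, sigma^2 = 400.
g22 = 0.005000

0.005000


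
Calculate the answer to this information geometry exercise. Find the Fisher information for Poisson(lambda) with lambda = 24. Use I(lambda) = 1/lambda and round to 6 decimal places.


Fisher information for Poisson: I(lambda) = 1/lambda.
lambda = 24.
I(lambda) = 1/24 = 0.041667

0.041667


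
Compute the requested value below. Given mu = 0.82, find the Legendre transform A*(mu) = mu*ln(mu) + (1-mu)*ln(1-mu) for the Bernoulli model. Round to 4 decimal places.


Legendre transform for Bernoulli:
A*(mu) = mu*log(mu) + (1-mu)*log(1-mu).
mu = 0.82, 1-mu = 0.18.
mu*log(mu) = 0.82*log(0.82) = -0.16273.
(1-mu)*log(1-mu) = 0.18*log(0.18) = -0.308664.
A* = -0.16273 + -0.308664 = -0.4714

-0.4714


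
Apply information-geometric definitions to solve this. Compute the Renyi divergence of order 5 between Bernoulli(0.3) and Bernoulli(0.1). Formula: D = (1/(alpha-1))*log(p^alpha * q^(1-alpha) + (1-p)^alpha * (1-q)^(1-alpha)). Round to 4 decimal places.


Renyi divergence of order alpha between Bernoulli distributions:
D = (1/(alpha-1))*log(p^alpha * q^(1-alpha) + (1-p)^alpha * (1-q)^(1-alpha)).
alpha = 5, p = 0.3, q = 0.1.
p^alpha * q^(1-alpha) = 0.3^5 * 0.1^-4 = 24.3.
(1-p)^alpha * (1-q)^(1-alpha) = 0.7^5 * 0.9^-4 = 0.256165.
sum = 24.3 + 0.256165 = 24.556165.
D = (1/4)*log(24.556165) = 0.8002

0.8002


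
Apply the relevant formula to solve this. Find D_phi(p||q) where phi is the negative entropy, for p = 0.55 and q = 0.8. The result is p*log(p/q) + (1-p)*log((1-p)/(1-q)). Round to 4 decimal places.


Bregman divergence with negative entropy generator:
D = p*log(p/q) + (1-p)*log((1-p)/(1-q)).
p = 0.55, q = 0.8.
p*log(p/q) = 0.55*log(0.55/0.8) = -0.206081.
(1-p)*log((1-p)/(1-q)) = 0.45*log(0.45/0.2) = 0.364919.
D = -0.206081 + 0.364919 = 0.1588

0.1588


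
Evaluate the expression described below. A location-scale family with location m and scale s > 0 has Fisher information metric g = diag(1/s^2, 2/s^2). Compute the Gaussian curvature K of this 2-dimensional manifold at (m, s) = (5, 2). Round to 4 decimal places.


The metric has the form g = (A dm^2 + B ds^2)/s^2 with A = 1, B = 2.
Substitute u = sqrt(A/B)*m: g = B*(du^2 + ds^2)/s^2, i.e. B times the
Poincare upper half-plane metric, which has constant Gaussian curvature -1.
Scaling a 2D metric by a constant c divides the Gaussian curvature by c,
so K = -1/B = -1/(2) = -0.5000 everywhere (the point (m, s) = (5, 2) is irrelevant:
the curvature is constant).
The requested Gaussian curvature is K = -0.5000.

-0.5000


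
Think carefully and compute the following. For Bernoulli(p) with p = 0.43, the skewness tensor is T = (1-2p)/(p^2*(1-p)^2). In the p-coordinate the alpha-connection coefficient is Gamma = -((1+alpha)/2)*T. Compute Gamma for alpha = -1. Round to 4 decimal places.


Skewness (Amari-Chentsov) tensor: T = (1-2p)/(p^2*(1-p)^2).
p = 0.43, 1-2p = 0.14, p^2 = 0.1849, (1-p)^2 = 0.3249.
T = 0.14/(0.1849 * 0.3249) = 2.330459.
In the p-coordinate, Gamma^(alpha) = Gamma^(0) - (alpha/2)*T with Gamma^(0) = (1/2)*g'(p) = -T/2,
so Gamma^(alpha) = -((1+alpha)/2)*T.
alpha = -1, -(1+alpha)/2 = 0.0.
Gamma = 0.0 * 2.330459 = 0.0000

0.0000


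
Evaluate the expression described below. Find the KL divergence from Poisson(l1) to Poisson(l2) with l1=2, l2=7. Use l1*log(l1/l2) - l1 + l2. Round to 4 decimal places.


KL divergence for Poisson:
KL = l1*log(l1/l2) - l1 + l2.
l1 = 2, l2 = 7.
log(2/7) = -1.252763.
l1*log(l1/l2) = 2 * -1.252763 = -2.505526.
KL = -2.505526 - 2 + 7 = 2.4945

2.4945


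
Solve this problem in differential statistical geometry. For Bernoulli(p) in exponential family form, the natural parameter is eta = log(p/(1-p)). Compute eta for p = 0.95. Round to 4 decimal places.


Natural parameter for Bernoulli: eta = log(p/(1-p)).
p = 0.95, 1-p = 0.05.
p/(1-p) = 19.0.
eta = log(19.0) = 2.9444

2.9444


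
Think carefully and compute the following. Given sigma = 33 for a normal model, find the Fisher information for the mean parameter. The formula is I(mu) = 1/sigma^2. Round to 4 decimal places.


The Fisher information for the mean of a normal distribution is I(mu) = 1/sigma^2.
sigma = 33, so sigma^2 = 1089.
I(mu) = 1/1089 = 0.0009

0.0009


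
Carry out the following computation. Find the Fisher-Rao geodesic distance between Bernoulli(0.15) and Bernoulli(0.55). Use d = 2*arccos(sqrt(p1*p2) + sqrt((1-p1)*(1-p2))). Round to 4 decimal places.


Geodesic distance on Bernoulli manifold:
d(p1,p2) = 2*arccos(sqrt(p1*p2) + sqrt((1-p1)*(1-p2))).
sqrt(p1*p2) = sqrt(0.15*0.55) = 0.287228.
sqrt((1-p1)*(1-p2)) = sqrt(0.85*0.45) = 0.618466.
arg = 0.287228 + 0.618466 = 0.905694.
d = 2*arccos(0.905694) = 0.8756

0.8756


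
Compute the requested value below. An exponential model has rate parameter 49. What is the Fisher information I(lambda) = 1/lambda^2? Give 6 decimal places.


Fisher information for exponential: I(lambda) = 1/lambda^2.
lambda = 49, lambda^2 = 2401.
I = 1/2401 = 0.000416

0.000416


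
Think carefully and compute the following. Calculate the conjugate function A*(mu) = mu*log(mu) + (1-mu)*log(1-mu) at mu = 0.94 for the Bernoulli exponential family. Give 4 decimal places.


Legendre transform for Bernoulli:
A*(mu) = mu*log(mu) + (1-mu)*log(1-mu).
mu = 0.94, 1-mu = 0.06.
mu*log(mu) = 0.94*log(0.94) = -0.058163.
(1-mu)*log(1-mu) = 0.06*log(0.06) = -0.168805.
A* = -0.058163 + -0.168805 = -0.2270

-0.2270


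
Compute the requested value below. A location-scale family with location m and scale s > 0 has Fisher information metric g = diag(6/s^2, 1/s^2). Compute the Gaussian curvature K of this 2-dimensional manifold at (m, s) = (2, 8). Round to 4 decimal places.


The metric has the form g = (A dm^2 + B ds^2)/s^2 with A = 6, B = 1.
Substitute u = sqrt(A/B)*m: g = B*(du^2 + ds^2)/s^2, i.e. B times the
Poincare upper half-plane metric, which has constant Gaussian curvature -1.
Scaling a 2D metric by a constant c divides the Gaussian curvature by c,
so K = -1/B = -1/(1) = -1.0000 everywhere (the point (m, s) = (2, 8) is irrelevant:
the curvature is constant).
The requested Gaussian curvature is K = -1.0000.

-1.0000


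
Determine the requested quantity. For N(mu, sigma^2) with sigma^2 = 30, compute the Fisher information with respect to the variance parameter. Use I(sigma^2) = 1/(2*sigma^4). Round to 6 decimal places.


Fisher information for variance: I(sigma^2) = 1/(2*sigma^4).
sigma^2 = 30, so sigma^4 = 900.
I = 1/(2*900) = 1/1800 = 0.000556

0.000556


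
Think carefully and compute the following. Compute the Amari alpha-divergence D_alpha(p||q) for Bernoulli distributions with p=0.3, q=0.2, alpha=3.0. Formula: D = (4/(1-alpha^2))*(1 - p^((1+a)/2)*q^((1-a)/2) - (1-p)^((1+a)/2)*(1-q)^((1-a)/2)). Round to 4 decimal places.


Amari alpha-divergence:
D = (4/(1-alpha^2))*(1 - p^((1+a)/2)*q^((1-a)/2) - (1-p)^((1+a)/2)*(1-q)^((1-a)/2)).
alpha = 3.0, p = 0.3, q = 0.2.
e1 = (1+alpha)/2 = 2.0, e2 = (1-alpha)/2 = -1.0.
t1 = p^e1 * q^e2 = 0.3^2.0 * 0.2^-1.0 = 0.45.
t2 = (1-p)^e1 * (1-q)^e2 = 0.7^2.0 * 0.8^-1.0 = 0.6125.
4/(1-alpha^2) = -0.5.
D = -0.5*(1 - 0.45 - 0.6125) = 0.0312

0.0312


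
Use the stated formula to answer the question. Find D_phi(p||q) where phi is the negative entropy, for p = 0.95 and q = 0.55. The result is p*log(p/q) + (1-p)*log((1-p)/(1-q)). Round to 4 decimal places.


Bregman divergence with negative entropy generator:
D = p*log(p/q) + (1-p)*log((1-p)/(1-q)).
p = 0.95, q = 0.55.
p*log(p/q) = 0.95*log(0.95/0.55) = 0.519217.
(1-p)*log((1-p)/(1-q)) = 0.05*log(0.05/0.45) = -0.109861.
D = 0.519217 + -0.109861 = 0.4094

0.4094


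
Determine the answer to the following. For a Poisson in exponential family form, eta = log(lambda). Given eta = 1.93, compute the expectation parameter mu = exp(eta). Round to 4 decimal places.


Expectation parameter for Poisson exponential family:
mu = exp(eta).
eta = 1.93.
mu = exp(1.93) = 6.8895

6.8895


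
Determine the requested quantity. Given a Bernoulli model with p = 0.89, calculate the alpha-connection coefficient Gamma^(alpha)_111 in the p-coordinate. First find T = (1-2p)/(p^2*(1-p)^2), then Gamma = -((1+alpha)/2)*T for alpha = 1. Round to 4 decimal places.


Skewness (Amari-Chentsov) tensor: T = (1-2p)/(p^2*(1-p)^2).
p = 0.89, 1-2p = -0.78, p^2 = 0.7921, (1-p)^2 = 0.0121.
T = -0.78/(0.7921 * 0.0121) = -81.382161.
In the p-coordinate, Gamma^(alpha) = Gamma^(0) - (alpha/2)*T with Gamma^(0) = (1/2)*g'(p) = -T/2,
so Gamma^(alpha) = -((1+alpha)/2)*T.
alpha = 1, -(1+alpha)/2 = -1.0.
Gamma = -1.0 * -81.382161 = 81.3822

81.3822


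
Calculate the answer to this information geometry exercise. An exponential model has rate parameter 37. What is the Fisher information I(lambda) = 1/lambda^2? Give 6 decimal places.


Fisher information for exponential: I(lambda) = 1/lambda^2.
lambda = 37, lambda^2 = 1369.
I = 1/1369 = 0.000730

0.000730


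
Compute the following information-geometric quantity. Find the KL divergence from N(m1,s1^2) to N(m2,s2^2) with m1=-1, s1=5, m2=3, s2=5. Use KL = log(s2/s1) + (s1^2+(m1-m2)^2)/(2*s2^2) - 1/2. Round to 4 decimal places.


KL divergence between normal distributions:
KL = log(s2/s1) + (s1^2 + (m1-m2)^2)/(2*s2^2) - 1/2.
log(5/5) = 0.0.
(5^2 + (-1-3)^2)/(2*5^2) = (25 + 16)/50 = 0.82.
KL = 0.0 + 0.82 - 0.5 = 0.3200

0.3200


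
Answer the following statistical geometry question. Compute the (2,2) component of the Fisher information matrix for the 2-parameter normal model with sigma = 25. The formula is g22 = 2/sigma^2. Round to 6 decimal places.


For the 2-parameter normal family, the Fisher metric has:
  g11 = 1/sigma^2, g22 = 2/sigma^2.
sigma = 25, sigma^2 = 625.
g22 = 0.003200

0.003200


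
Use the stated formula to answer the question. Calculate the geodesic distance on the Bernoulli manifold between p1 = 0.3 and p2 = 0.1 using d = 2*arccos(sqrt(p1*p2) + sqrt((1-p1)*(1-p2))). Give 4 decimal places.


Geodesic distance on Bernoulli manifold:
d(p1,p2) = 2*arccos(sqrt(p1*p2) + sqrt((1-p1)*(1-p2))).
sqrt(p1*p2) = sqrt(0.3*0.1) = 0.173205.
sqrt((1-p1)*(1-p2)) = sqrt(0.7*0.9) = 0.793725.
arg = 0.173205 + 0.793725 = 0.96693.
d = 2*arccos(0.96693) = 0.5158

0.5158


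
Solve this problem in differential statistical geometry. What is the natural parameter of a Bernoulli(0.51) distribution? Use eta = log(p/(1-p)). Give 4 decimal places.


Natural parameter for Bernoulli: eta = log(p/(1-p)).
p = 0.51, 1-p = 0.49.
p/(1-p) = 1.040816.
eta = log(1.040816) = 0.0400

0.0400


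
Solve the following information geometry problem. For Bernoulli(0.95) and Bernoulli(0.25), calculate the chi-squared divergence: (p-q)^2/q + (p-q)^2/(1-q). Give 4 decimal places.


Chi-squared divergence between Bernoulli distributions:
chi^2 = (p-q)^2/q + (p-q)^2/(1-q).
p = 0.95, q = 0.25, p-q = 0.7.
(p-q)^2 = 0.49.
term1 = 0.49/0.25 = 1.96.
term2 = 0.49/0.75 = 0.653333.
chi^2 = 1.96 + 0.653333 = 2.6133

2.6133


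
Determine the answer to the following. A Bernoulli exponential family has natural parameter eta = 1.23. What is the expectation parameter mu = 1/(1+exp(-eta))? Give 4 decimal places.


Dual coordinate (expectation parameter) for Bernoulli:
mu = 1/(1+exp(-eta)).
eta = 1.23.
exp(-eta) = exp(-1.23) = 0.292293.
mu = 1/(1+0.292293) = 0.7738

0.7738


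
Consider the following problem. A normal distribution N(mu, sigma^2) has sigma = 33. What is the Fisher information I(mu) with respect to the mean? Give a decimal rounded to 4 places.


The Fisher information for the mean of a normal distribution is I(mu) = 1/sigma^2.
sigma = 33, so sigma^2 = 1089.
I(mu) = 1/1089 = 0.0009

0.0009


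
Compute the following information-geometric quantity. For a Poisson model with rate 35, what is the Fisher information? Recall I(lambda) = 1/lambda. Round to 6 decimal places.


Fisher information for Poisson: I(lambda) = 1/lambda.
lambda = 35.
I(lambda) = 1/35 = 0.028571

0.028571


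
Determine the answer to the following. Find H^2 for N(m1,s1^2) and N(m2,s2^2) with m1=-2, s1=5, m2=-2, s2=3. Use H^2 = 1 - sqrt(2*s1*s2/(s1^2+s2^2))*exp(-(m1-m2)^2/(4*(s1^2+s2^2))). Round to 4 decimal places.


Squared Hellinger distance for Gaussians:
H^2 = 1 - sqrt(2*s1*s2/(s1^2+s2^2)) * exp(-(m1-m2)^2/(4*(s1^2+s2^2))).
s1^2 = 25, s2^2 = 9, s1^2+s2^2 = 34.
sqrt(2*5*3/(34)) = 0.939336.
(m1-m2)^2 = (0)^2 = 0.
exp(-0/(4*34)) = exp(0.0) = 1.0.
H^2 = 1 - 0.939336*1.0 = 0.0607

0.0607


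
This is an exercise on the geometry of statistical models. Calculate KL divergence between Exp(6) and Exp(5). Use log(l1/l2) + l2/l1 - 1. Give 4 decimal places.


KL divergence for exponential family:
KL = log(l1/l2) + l2/l1 - 1.
log(6/5) = 0.182322.
5/6 = 0.833333.
KL = 0.182322 + 0.833333 - 1 = 0.0157

0.0157


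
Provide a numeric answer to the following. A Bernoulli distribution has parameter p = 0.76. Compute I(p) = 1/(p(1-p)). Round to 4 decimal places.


For Bernoulli(p), Fisher information is I(p) = 1/(p*(1-p)).
p = 0.76, 1-p = 0.24.
p*(1-p) = 0.1824.
I(p) = 1/0.1824 = 5.4825

5.4825


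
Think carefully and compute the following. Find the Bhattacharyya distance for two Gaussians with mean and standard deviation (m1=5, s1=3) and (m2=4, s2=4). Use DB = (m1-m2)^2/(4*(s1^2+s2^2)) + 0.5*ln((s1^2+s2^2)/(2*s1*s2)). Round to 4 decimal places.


Bhattacharyya distance between two Gaussians:
DB = (m1-m2)^2/(4*(s1^2+s2^2)) + (1/2)*ln((s1^2+s2^2)/(2*s1*s2)).
(m1-m2)^2 = (1)^2 = 1.
s1^2+s2^2 = 9 + 16 = 25.
term1 = 1/100 = 0.01.
term2 = 0.5*ln(25/24.0) = 0.020411.
DB = 0.01 + 0.020411 = 0.0304

0.0304


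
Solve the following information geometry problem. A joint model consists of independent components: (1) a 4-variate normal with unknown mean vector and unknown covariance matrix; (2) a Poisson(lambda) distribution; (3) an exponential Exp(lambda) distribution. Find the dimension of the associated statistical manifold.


The dimension of a statistical manifold equals the number of free
(independent) real parameters of the model. For a product of independent
blocks the parameter counts add.
- 4-variate normal: 4 (mean) + 4*5/2 = 10 (symmetric covariance) = 14.
- Poisson (lambda): 1.
- exponential (lambda): 1.
Total = 14 + 1 + 1 = 16.
Dimension = 16

16


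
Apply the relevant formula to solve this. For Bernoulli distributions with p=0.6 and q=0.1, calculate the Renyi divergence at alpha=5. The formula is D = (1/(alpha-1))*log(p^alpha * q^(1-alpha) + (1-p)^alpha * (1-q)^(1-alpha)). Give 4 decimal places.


Renyi divergence of order alpha between Bernoulli distributions:
D = (1/(alpha-1))*log(p^alpha * q^(1-alpha) + (1-p)^alpha * (1-q)^(1-alpha)).
alpha = 5, p = 0.6, q = 0.1.
p^alpha * q^(1-alpha) = 0.6^5 * 0.1^-4 = 777.6.
(1-p)^alpha * (1-q)^(1-alpha) = 0.4^5 * 0.9^-4 = 0.015607.
sum = 777.6 + 0.015607 = 777.615607.
D = (1/4)*log(777.615607) = 1.6641

1.6641


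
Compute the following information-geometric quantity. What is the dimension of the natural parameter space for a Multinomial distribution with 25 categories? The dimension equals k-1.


Exponential family dimension calculation:
For Multinomial with k=25 categories, dim = k-1 = 24.

24


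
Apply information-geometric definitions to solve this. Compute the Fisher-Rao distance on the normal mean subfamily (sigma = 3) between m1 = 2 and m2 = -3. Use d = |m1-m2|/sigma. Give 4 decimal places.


On the fixed-variance normal subfamily, geodesic distance = |m1-m2|/sigma.
|2 - -3| = 5.
sigma = 3.
d = 5/3 = 1.6667

1.6667


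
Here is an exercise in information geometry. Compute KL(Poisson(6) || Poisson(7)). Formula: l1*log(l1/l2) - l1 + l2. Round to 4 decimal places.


KL divergence for Poisson:
KL = l1*log(l1/l2) - l1 + l2.
l1 = 6, l2 = 7.
log(6/7) = -0.154151.
l1*log(l1/l2) = 6 * -0.154151 = -0.924904.
KL = -0.924904 - 6 + 7 = 0.0751

0.0751


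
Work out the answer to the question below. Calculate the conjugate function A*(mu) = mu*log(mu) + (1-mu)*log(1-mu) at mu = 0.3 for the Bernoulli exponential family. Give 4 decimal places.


Legendre transform for Bernoulli:
A*(mu) = mu*log(mu) + (1-mu)*log(1-mu).
mu = 0.3, 1-mu = 0.7.
mu*log(mu) = 0.3*log(0.3) = -0.361192.
(1-mu)*log(1-mu) = 0.7*log(0.7) = -0.249672.
A* = -0.361192 + -0.249672 = -0.6109

-0.6109


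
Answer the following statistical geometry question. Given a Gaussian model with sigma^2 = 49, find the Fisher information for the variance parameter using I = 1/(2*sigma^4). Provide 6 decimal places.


Fisher information for variance: I(sigma^2) = 1/(2*sigma^4).
sigma^2 = 49, so sigma^4 = 2401.
I = 1/(2*2401) = 1/4802 = 0.000208

0.000208


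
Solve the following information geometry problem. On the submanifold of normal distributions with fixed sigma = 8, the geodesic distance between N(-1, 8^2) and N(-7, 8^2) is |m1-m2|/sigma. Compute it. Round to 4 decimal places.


On the fixed-variance normal subfamily, geodesic distance = |m1-m2|/sigma.
|-1 - -7| = 6.
sigma = 8.
d = 6/8 = 0.7500

0.7500


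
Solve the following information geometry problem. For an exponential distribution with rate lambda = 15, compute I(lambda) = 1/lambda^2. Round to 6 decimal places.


Fisher information for exponential: I(lambda) = 1/lambda^2.
lambda = 15, lambda^2 = 225.
I = 1/225 = 0.004444

0.004444


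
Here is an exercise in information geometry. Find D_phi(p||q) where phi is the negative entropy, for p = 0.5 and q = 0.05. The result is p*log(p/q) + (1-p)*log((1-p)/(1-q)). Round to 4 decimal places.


Bregman divergence with negative entropy generator:
D = p*log(p/q) + (1-p)*log((1-p)/(1-q)).
p = 0.5, q = 0.05.
p*log(p/q) = 0.5*log(0.5/0.05) = 1.151293.
(1-p)*log((1-p)/(1-q)) = 0.5*log(0.5/0.95) = -0.320927.
D = 1.151293 + -0.320927 = 0.8304

0.8304


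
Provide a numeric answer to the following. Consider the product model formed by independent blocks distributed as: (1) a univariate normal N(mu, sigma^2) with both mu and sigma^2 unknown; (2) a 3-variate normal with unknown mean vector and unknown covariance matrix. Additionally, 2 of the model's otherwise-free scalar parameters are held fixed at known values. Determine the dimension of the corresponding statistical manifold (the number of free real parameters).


The dimension of a statistical manifold equals the number of free
(independent) real parameters of the model. For a product of independent
blocks the parameter counts add.
- normal (mu, sigma^2): 2.
- 3-variate normal: 3 (mean) + 3*4/2 = 6 (symmetric covariance) = 9.
Total = 2 + 9 = 11.
2 parameter(s) fixed at known values: 11 - 2 = 9.
Dimension = 9

9


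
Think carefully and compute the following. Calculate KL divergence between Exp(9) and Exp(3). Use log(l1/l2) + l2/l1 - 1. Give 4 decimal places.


KL divergence for exponential family:
KL = log(l1/l2) + l2/l1 - 1.
log(9/3) = 1.098612.
3/9 = 0.333333.
KL = 1.098612 + 0.333333 - 1 = 0.4319

0.4319


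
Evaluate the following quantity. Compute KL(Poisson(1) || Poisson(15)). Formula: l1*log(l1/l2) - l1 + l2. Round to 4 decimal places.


KL divergence for Poisson:
KL = l1*log(l1/l2) - l1 + l2.
l1 = 1, l2 = 15.
log(1/15) = -2.70805.
l1*log(l1/l2) = 1 * -2.70805 = -2.70805.
KL = -2.70805 - 1 + 15 = 11.2919

11.2919


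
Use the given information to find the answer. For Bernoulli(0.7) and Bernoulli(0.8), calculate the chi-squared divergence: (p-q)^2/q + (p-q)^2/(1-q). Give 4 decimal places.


Chi-squared divergence between Bernoulli distributions:
chi^2 = (p-q)^2/q + (p-q)^2/(1-q).
p = 0.7, q = 0.8, p-q = -0.1.
(p-q)^2 = 0.01.
term1 = 0.01/0.8 = 0.0125.
term2 = 0.01/0.2 = 0.05.
chi^2 = 0.0125 + 0.05 = 0.0625

0.0625


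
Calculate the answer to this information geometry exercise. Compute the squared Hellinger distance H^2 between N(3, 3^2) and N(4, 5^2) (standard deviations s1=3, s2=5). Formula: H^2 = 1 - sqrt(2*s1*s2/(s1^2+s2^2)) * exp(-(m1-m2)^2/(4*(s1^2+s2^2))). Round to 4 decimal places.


Squared Hellinger distance for Gaussians:
H^2 = 1 - sqrt(2*s1*s2/(s1^2+s2^2)) * exp(-(m1-m2)^2/(4*(s1^2+s2^2))).
s1^2 = 9, s2^2 = 25, s1^2+s2^2 = 34.
sqrt(2*3*5/(34)) = 0.939336.
(m1-m2)^2 = (-1)^2 = 1.
exp(-1/(4*34)) = exp(-0.007353) = 0.992674.
H^2 = 1 - 0.939336*0.992674 = 0.0675

0.0675


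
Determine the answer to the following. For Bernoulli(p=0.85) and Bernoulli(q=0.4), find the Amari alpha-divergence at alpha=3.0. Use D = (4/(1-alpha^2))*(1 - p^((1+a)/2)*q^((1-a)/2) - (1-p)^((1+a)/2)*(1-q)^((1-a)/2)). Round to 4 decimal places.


Amari alpha-divergence:
D = (4/(1-alpha^2))*(1 - p^((1+a)/2)*q^((1-a)/2) - (1-p)^((1+a)/2)*(1-q)^((1-a)/2)).
alpha = 3.0, p = 0.85, q = 0.4.
e1 = (1+alpha)/2 = 2.0, e2 = (1-alpha)/2 = -1.0.
t1 = p^e1 * q^e2 = 0.85^2.0 * 0.4^-1.0 = 1.80625.
t2 = (1-p)^e1 * (1-q)^e2 = 0.15^2.0 * 0.6^-1.0 = 0.0375.
4/(1-alpha^2) = -0.5.
D = -0.5*(1 - 1.80625 - 0.0375) = 0.4219

0.4219
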